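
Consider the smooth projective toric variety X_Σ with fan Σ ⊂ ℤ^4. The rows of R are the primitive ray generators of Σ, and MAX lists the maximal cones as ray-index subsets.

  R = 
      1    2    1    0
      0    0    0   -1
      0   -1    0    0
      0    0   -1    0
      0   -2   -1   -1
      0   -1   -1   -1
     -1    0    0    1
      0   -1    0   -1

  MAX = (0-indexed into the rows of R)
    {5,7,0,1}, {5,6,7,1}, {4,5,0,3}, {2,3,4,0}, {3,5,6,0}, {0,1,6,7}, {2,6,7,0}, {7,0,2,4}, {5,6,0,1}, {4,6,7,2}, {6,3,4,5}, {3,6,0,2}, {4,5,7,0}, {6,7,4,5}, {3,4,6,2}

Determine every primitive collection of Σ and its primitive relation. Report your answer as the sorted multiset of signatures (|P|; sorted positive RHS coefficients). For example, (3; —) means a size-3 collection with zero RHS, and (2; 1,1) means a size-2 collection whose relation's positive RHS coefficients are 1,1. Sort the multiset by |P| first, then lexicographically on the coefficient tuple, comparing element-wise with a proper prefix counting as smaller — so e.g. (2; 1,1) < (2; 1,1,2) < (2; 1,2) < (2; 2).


Primitive collections (7):

  {1,2}:  v_{1} + v_{2} = v_{7} ; sig = (2; 1)
  {2,5}:  v_{2} + v_{5} = v_{4} ; sig = (2; 1)
  {3,7}:  v_{3} + v_{7} = v_{5} ; sig = (2; 1)
  {1,4}:  v_{1} + v_{4} = v_{5} + v_{7} ; sig = (2; 1,1)
  {1,3}:  v_{1} + v_{3} = v_{0} + 2·v_{5} + v_{6} ; sig = (2; 1,1,2)
  {0,4,6}:  v_{0} + v_{4} + v_{6} = 0 ; sig = (3; —)
  {0,5,6,7}:  v_{0} + v_{5} + v_{6} + v_{7} = v_{1} ; sig = (4; 1)

Sorted signature multiset PRS(X):
{ (2; 1) ×3,  (2; 1,1),  (2; 1,1,2),  (3; —),  (4; 1) }


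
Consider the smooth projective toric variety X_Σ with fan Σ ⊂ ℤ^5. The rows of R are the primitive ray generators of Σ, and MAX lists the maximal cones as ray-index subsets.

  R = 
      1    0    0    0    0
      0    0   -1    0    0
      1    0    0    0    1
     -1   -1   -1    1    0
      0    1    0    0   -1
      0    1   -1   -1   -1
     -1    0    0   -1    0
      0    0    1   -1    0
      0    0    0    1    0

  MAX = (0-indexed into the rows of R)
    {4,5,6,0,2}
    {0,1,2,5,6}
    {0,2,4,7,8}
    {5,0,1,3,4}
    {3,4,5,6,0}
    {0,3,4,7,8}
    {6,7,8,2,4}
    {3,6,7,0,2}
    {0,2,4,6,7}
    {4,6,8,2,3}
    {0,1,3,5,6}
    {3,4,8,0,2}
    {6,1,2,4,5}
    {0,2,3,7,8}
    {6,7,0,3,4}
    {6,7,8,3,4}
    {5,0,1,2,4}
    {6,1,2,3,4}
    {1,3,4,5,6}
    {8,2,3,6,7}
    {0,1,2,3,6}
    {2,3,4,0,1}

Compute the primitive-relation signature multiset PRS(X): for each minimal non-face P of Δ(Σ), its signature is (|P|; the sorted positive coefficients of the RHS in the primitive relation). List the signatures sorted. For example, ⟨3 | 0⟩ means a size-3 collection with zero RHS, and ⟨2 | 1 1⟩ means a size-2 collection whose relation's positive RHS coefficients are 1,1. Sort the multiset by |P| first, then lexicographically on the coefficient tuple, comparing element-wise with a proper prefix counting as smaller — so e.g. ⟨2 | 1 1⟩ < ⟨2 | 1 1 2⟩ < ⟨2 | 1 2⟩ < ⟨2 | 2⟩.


Σ has 9 primitive collections:

  {1,7}:  v_{1} + v_{7} = v_{0} + v_{6} ; sig = ⟨2 | 1 1⟩
  {5,8}:  v_{5} + v_{8} = v_{1} + v_{4} ; sig = ⟨2 | 1 1⟩
  {1,8}:  v_{1} + v_{8} = v_{2} + v_{3} + v_{4} ; sig = ⟨2 | 1 1 1⟩
  {5,7}:  v_{5} + v_{7} = 2·v_{0} + v_{4} + 2·v_{6} ; sig = ⟨2 | 1 2 2⟩
  {0,6,8}:  v_{0} + v_{6} + v_{8} = 0 ; sig = ⟨3 | 0⟩
  {2,3,5}:  v_{2} + v_{3} + v_{5} = 2·v_{1} ; sig = ⟨3 | 2⟩
  {2,3,4,7}:  v_{2} + v_{3} + v_{4} + v_{7} = 0 ; sig = ⟨4 | 0⟩
  {0,1,4,6}:  v_{0} + v_{1} + v_{4} + v_{6} = v_{5} ; sig = ⟨4 | 1⟩
  {0,2,3,4,6}:  v_{0} + v_{2} + v_{3} + v_{4} + v_{6} = v_{1} ; sig = ⟨5 | 1⟩

so the primitive-relation signature multiset is
{ ⟨2 | 1 1⟩ ×2,  ⟨2 | 1 1 1⟩,  ⟨2 | 1 2 2⟩,  ⟨3 | 0⟩,  ⟨3 | 2⟩,  ⟨4 | 0⟩,  ⟨4 | 1⟩,  ⟨5 | 1⟩ }


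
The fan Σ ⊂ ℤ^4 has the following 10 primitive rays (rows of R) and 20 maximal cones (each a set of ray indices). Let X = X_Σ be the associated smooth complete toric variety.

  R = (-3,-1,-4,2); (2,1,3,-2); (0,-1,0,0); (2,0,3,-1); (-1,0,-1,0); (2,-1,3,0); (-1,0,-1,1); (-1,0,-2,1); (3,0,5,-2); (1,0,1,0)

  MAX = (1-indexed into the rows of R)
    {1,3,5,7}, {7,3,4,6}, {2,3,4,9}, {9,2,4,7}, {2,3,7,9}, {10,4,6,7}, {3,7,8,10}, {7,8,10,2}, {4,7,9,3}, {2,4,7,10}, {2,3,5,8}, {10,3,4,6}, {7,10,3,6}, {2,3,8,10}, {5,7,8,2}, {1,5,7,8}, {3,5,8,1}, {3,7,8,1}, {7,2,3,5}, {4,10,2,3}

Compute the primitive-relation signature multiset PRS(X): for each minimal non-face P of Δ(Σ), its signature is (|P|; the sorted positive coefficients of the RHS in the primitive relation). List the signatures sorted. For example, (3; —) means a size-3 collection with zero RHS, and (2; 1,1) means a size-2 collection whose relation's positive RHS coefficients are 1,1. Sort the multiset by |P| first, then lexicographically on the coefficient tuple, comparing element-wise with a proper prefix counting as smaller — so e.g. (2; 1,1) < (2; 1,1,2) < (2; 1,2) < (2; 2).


20 minimal non-faces of Δ(Σ) (on 10 rays):

  P={5,10}:  v_{5} + v_{10} = 0  ⟹  sig = (2; —)
  P={1,2}:  v_{1} + v_{2} = v_{5}  ⟹  sig = (2; 1)
  P={4,8}:  v_{4} + v_{8} = v_{10}  ⟹  sig = (2; 1)
  P={8,9}:  v_{8} + v_{9} = v_{4}  ⟹  sig = (2; 1)
  P={1,4}:  v_{1} + v_{4} = v_{3} + v_{7}  ⟹  sig = (2; 1,1)
  P={1,10}:  v_{1} + v_{10} = v_{3} + v_{7} + v_{8}  ⟹  sig = (2; 1,1,1)
  P={4,5}:  v_{4} + v_{5} = v_{2} + v_{3} + v_{7}  ⟹  sig = (2; 1,1,1)
  P={5,6}:  v_{5} + v_{6} = v_{3} + v_{4} + v_{7}  ⟹  sig = (2; 1,1,1)
  P={6,8}:  v_{6} + v_{8} = v_{3} + v_{7} + 2·v_{10}  ⟹  sig = (2; 1,1,2)
  P={6,9}:  v_{6} + v_{9} = v_{3} + 3·v_{4} + v_{7}  ⟹  sig = (2; 1,1,3)
  P={1,6}:  v_{1} + v_{6} = 2·v_{3} + 2·v_{7} + v_{10}  ⟹  sig = (2; 1,2,2)
  P={1,9}:  v_{1} + v_{9} = v_{2} + 2·v_{3} + 2·v_{7}  ⟹  sig = (2; 1,2,2)
  P={2,6}:  v_{2} + v_{6} = 2·v_{4}  ⟹  sig = (2; 2)
  P={9,10}:  v_{9} + v_{10} = 2·v_{4}  ⟹  sig = (2; 2)
  P={5,9}:  v_{5} + v_{9} = 2·v_{2} + 2·v_{3} + 2·v_{7}  ⟹  sig = (2; 2,2,2)
  P={2,3,7,8}:  v_{2} + v_{3} + v_{7} + v_{8} = 0  ⟹  sig = (4; —)
  P={2,3,4,7}:  v_{2} + v_{3} + v_{4} + v_{7} = v_{9}  ⟹  sig = (4; 1)
  P={2,3,7,10}:  v_{2} + v_{3} + v_{7} + v_{10} = v_{4}  ⟹  sig = (4; 1)
  P={3,4,7,10}:  v_{3} + v_{4} + v_{7} + v_{10} = v_{6}  ⟹  sig = (4; 1)
  P={3,5,7,8}:  v_{3} + v_{5} + v_{7} + v_{8} = v_{1}  ⟹  sig = (4; 1)

Sorted signature multiset PRS(X):
    (2; —)
    (2; 1)
    (2; 1)
    (2; 1)
    (2; 1,1)
    (2; 1,1,1)
    (2; 1,1,1)
    (2; 1,1,1)
    (2; 1,1,2)
    (2; 1,1,3)
    (2; 1,2,2)
    (2; 1,2,2)
    (2; 2)
    (2; 2)
    (2; 2,2,2)
    (4; —)
    (4; 1)
    (4; 1)
    (4; 1)
    (4; 1)


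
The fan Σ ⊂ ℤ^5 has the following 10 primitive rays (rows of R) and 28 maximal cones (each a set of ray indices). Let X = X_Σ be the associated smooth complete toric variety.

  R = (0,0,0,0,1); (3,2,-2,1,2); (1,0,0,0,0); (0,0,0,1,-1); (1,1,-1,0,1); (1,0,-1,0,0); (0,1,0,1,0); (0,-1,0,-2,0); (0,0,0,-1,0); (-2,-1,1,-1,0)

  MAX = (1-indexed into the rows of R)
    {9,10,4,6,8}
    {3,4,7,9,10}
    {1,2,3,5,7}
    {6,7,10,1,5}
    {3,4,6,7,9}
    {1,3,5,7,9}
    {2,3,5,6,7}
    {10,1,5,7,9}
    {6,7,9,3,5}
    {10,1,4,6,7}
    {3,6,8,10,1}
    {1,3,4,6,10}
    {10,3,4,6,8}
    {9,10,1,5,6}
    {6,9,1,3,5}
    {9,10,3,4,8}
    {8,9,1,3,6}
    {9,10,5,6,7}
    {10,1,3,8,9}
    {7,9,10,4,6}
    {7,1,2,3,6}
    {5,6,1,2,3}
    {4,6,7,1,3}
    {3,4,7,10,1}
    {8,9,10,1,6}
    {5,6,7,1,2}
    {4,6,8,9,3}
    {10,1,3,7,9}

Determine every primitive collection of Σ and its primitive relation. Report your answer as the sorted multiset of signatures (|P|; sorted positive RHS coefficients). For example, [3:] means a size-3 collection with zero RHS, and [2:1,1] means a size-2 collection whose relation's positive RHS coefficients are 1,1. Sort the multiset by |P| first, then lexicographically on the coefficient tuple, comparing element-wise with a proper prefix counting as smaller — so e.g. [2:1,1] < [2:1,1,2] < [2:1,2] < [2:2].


|primitive collections| = 14. Relations:

  • {7,8}:  v_{7} + v_{8} = v_{9}  so sig = [2:1]
  • {2,10}:  v_{2} + v_{10} = v_{1} + v_{5}  so sig = [2:1,1]
  • {4,5}:  v_{4} + v_{5} = v_{6} + v_{7}  so sig = [2:1,1]
  • {2,8}:  v_{2} + v_{8} = v_{1} + v_{3} + v_{5} + v_{6} + v_{9}  so sig = [2:1,1,1,1,1]
  • {5,8}:  v_{5} + v_{8} = v_{1} + v_{6} + 2·v_{9}  so sig = [2:1,1,2]
  • {2,4}:  v_{2} + v_{4} = v_{1} + v_{3} + 2·v_{6} + 2·v_{7}  so sig = [2:1,1,2,2]
  • {2,9}:  v_{2} + v_{9} = v_{3} + 2·v_{5}  so sig = [2:1,2]
  • {1,4,9}:  v_{1} + v_{4} + v_{9} = 0  so sig = [3:]
  • {3,5,10}:  v_{3} + v_{5} + v_{10} = v_{1} + v_{9}  so sig = [3:1,1]
  • {1,4,8}:  v_{1} + v_{4} + v_{8} = v_{3} + v_{6} + v_{10}  so sig = [3:1,1,1]
  • {3,6,7,10}:  v_{3} + v_{6} + v_{7} + v_{10} = 0  so sig = [4:]
  • {1,6,7,9}:  v_{1} + v_{6} + v_{7} + v_{9} = v_{5}  so sig = [4:1]
  • {3,6,9,10}:  v_{3} + v_{6} + v_{9} + v_{10} = v_{8}  so sig = [4:1]
  • {1,3,5,6,7}:  v_{1} + v_{3} + v_{5} + v_{6} + v_{7} = v_{2}  so sig = [5:1]

Sorted signature multiset PRS(X):
    |P|=2: 7 collections, coeffs (1), (1,1), (1,1), (1,1,1,1,1), (1,1,2), (1,1,2,2), (1,2)
    |P|=3: 3 collections, coeffs (), (1,1), (1,1,1)
    |P|=4: 3 collections, coeffs (), (1), (1)
    |P|=5: 1 collection, coeffs (1)


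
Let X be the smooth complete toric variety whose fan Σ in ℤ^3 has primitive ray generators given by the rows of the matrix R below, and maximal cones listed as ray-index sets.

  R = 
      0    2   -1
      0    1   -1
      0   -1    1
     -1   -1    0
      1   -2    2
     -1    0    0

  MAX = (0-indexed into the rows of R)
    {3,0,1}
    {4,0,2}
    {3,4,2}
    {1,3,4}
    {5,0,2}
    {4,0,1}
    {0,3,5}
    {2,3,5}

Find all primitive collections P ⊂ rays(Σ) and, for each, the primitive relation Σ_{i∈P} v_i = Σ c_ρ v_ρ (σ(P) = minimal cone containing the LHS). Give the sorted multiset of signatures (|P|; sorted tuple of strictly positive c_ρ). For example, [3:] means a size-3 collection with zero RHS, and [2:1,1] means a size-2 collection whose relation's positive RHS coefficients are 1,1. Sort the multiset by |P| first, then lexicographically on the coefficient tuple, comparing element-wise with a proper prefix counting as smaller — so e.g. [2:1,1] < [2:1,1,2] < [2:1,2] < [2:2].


5 collections generate NE(X_Σ); each relation:

  • {1,2}:  v_{1} + v_{2} = 0  ⇒ sig = [2:]
  • {1,5}:  v_{1} + v_{5} = v_{0} + v_{3}  ⇒ sig = [2:1,1]
  • {4,5}:  v_{4} + v_{5} = 2·v_{2}  ⇒ sig = [2:2]
  • {0,2,3}:  v_{0} + v_{2} + v_{3} = v_{5}  ⇒ sig = [3:1]
  • {0,3,4}:  v_{0} + v_{3} + v_{4} = v_{2}  ⇒ sig = [3:1]

Hence PRS(X_Σ) =
[[2:], [2:1,1], [2:2], [3:1], [3:1]]


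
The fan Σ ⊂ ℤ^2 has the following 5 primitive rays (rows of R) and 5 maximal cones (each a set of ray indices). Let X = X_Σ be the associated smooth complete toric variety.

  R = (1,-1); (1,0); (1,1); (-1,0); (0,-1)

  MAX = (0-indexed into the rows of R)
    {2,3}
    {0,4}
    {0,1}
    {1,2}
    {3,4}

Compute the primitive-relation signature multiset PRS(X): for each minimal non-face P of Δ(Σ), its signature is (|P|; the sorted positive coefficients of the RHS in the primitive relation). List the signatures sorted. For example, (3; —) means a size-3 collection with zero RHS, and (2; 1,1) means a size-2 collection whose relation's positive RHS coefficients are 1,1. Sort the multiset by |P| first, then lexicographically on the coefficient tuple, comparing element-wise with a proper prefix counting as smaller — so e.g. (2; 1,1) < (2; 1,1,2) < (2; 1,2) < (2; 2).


5 collections generate NE(X_Σ); each relation:

  P={1,3}:  v_{1} + v_{3} = 0 — sig = (2; —)
  P={0,3}:  v_{0} + v_{3} = v_{4} — sig = (2; 1)
  P={1,4}:  v_{1} + v_{4} = v_{0} — sig = (2; 1)
  P={2,4}:  v_{2} + v_{4} = v_{1} — sig = (2; 1)
  P={0,2}:  v_{0} + v_{2} = 2·v_{1} — sig = (2; 2)

Sorted signature multiset PRS(X):
    |P|=2: 5 collections, coeffs (), (1), (1), (1), (2)


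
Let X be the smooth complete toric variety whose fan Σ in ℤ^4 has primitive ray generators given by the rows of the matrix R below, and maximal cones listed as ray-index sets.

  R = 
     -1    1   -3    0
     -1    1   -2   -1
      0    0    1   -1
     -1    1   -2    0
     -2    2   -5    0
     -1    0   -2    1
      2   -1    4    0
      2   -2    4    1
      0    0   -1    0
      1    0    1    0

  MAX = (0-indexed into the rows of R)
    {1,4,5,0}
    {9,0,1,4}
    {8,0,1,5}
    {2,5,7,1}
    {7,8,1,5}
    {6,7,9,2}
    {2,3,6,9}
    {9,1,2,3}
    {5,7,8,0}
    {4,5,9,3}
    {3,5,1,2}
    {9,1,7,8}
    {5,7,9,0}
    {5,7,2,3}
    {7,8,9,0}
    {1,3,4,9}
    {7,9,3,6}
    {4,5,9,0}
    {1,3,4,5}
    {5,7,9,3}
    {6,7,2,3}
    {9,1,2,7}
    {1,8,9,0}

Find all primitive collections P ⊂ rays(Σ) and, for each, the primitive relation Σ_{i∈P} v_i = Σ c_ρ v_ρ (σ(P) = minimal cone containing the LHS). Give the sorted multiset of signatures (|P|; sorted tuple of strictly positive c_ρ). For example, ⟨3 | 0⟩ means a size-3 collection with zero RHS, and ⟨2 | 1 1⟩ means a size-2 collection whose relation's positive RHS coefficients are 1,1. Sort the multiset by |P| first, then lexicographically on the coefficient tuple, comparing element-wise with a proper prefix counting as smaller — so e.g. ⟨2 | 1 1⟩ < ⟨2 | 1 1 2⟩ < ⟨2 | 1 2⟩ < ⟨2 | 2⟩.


The 18 primitive collections of Σ (r=10, n=4):

  P = {0,2}:  v_{0} + v_{2} = v_{1}  ⟹  sig = ⟨2 | 1⟩
  P = {0,3}:  v_{0} + v_{3} = v_{4}  ⟹  sig = ⟨2 | 1⟩
  P = {0,6}:  v_{0} + v_{6} = v_{9}  ⟹  sig = ⟨2 | 1⟩
  P = {3,8}:  v_{3} + v_{8} = v_{0}  ⟹  sig = ⟨2 | 1⟩
  P = {1,6}:  v_{1} + v_{6} = v_{2} + v_{9}  ⟹  sig = ⟨2 | 1 1⟩
  P = {2,4}:  v_{2} + v_{4} = v_{1} + v_{3}  ⟹  sig = ⟨2 | 1 1⟩
  P = {4,6}:  v_{4} + v_{6} = v_{3} + v_{9}  ⟹  sig = ⟨2 | 1 1⟩
  P = {4,7}:  v_{4} + v_{7} = v_{5} + v_{9}  ⟹  sig = ⟨2 | 1 1⟩
  P = {5,6}:  v_{5} + v_{6} = v_{3} + v_{7}  ⟹  sig = ⟨2 | 1 1⟩
  P = {6,8}:  v_{6} + v_{8} = v_{1} + v_{7} + v_{9}  ⟹  sig = ⟨2 | 1 1 1⟩
  P = {2,8}:  v_{2} + v_{8} = 2·v_{1} + v_{7}  ⟹  sig = ⟨2 | 1 2⟩
  P = {4,8}:  v_{4} + v_{8} = 2·v_{0}  ⟹  sig = ⟨2 | 2⟩
  P = {1,3,7}:  v_{1} + v_{3} + v_{7} = 0  ⟹  sig = ⟨3 | 0⟩
  P = {2,5,9}:  v_{2} + v_{5} + v_{9} = 0  ⟹  sig = ⟨3 | 0⟩
  P = {0,1,7}:  v_{0} + v_{1} + v_{7} = v_{8}  ⟹  sig = ⟨3 | 1⟩
  P = {1,5,9}:  v_{1} + v_{5} + v_{9} = v_{0}  ⟹  sig = ⟨3 | 1⟩
  P = {5,8,9}:  v_{5} + v_{8} + v_{9} = 2·v_{0} + v_{7}  ⟹  sig = ⟨3 | 1 2⟩
  P = {2,3,7,9}:  v_{2} + v_{3} + v_{7} + v_{9} = v_{6}  ⟹  sig = ⟨4 | 1⟩

Sorted signature multiset PRS(X):
    ⟨2 | 1⟩
    ⟨2 | 1⟩
    ⟨2 | 1⟩
    ⟨2 | 1⟩
    ⟨2 | 1 1⟩
    ⟨2 | 1 1⟩
    ⟨2 | 1 1⟩
    ⟨2 | 1 1⟩
    ⟨2 | 1 1⟩
    ⟨2 | 1 1 1⟩
    ⟨2 | 1 2⟩
    ⟨2 | 2⟩
    ⟨3 | 0⟩
    ⟨3 | 0⟩
    ⟨3 | 1⟩
    ⟨3 | 1⟩
    ⟨3 | 1 2⟩
    ⟨4 | 1⟩


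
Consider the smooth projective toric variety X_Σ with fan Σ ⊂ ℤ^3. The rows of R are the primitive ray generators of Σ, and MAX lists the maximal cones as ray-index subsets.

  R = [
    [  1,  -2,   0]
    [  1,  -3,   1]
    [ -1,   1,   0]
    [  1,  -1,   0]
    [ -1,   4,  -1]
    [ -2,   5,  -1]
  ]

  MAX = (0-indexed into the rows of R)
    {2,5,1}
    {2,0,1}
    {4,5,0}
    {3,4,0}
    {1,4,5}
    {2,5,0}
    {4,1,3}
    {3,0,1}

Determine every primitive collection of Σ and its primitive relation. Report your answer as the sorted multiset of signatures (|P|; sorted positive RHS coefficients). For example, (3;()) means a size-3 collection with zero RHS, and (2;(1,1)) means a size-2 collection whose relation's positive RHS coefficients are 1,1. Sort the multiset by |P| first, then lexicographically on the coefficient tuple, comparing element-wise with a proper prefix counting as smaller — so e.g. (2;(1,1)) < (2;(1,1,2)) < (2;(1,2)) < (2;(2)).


Primitive collections (5):

  P={2,3}:  v_{2} + v_{3} = 0  so sig = (2;())
  P={2,4}:  v_{2} + v_{4} = v_{5}  so sig = (2;(1))
  P={3,5}:  v_{3} + v_{5} = v_{4}  so sig = (2;(1))
  P={0,1,5}:  v_{0} + v_{1} + v_{5} = 0  so sig = (3;())
  P={0,1,4}:  v_{0} + v_{1} + v_{4} = v_{3}  so sig = (3;(1))

Hence PRS(X_Σ) =
    (2;())
    (2;(1))
    (2;(1))
    (3;())
    (3;(1))


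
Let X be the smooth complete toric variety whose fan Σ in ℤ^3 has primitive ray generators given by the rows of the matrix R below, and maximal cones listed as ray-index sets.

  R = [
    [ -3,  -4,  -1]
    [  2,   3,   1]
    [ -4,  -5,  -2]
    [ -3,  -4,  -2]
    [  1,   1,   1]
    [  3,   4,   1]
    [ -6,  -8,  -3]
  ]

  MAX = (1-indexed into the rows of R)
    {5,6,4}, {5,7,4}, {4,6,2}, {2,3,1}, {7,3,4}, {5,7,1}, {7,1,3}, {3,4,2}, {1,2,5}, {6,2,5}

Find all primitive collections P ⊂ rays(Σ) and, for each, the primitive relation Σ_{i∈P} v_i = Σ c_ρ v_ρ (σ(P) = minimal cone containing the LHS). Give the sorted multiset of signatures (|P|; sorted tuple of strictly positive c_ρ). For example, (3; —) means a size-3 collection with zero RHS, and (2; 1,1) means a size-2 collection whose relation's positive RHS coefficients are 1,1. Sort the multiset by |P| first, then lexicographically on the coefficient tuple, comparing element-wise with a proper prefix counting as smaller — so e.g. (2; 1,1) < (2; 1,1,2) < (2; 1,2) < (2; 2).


7 collections generate NE(X_Σ); each relation:

  P = {1,6}:  v_{1} + v_{6} = 0 ; sig = (2; —)
  P = {1,4}:  v_{1} + v_{4} = v_{7} ; sig = (2; 1)
  P = {2,7}:  v_{2} + v_{7} = v_{3} ; sig = (2; 1)
  P = {3,5}:  v_{3} + v_{5} = v_{1} ; sig = (2; 1)
  P = {6,7}:  v_{6} + v_{7} = v_{4} ; sig = (2; 1)
  P = {3,6}:  v_{3} + v_{6} = v_{2} + v_{4} ; sig = (2; 1,1)
  P = {2,4,5}:  v_{2} + v_{4} + v_{5} = 0 ; sig = (3; —)

Signatures (|P|; sorted positive RHS coefficients), sorted:
    |P|=2: 6 collections, coeffs (), (1), (1), (1), (1), (1,1)
    |P|=3: 1 collection, coeffs ()


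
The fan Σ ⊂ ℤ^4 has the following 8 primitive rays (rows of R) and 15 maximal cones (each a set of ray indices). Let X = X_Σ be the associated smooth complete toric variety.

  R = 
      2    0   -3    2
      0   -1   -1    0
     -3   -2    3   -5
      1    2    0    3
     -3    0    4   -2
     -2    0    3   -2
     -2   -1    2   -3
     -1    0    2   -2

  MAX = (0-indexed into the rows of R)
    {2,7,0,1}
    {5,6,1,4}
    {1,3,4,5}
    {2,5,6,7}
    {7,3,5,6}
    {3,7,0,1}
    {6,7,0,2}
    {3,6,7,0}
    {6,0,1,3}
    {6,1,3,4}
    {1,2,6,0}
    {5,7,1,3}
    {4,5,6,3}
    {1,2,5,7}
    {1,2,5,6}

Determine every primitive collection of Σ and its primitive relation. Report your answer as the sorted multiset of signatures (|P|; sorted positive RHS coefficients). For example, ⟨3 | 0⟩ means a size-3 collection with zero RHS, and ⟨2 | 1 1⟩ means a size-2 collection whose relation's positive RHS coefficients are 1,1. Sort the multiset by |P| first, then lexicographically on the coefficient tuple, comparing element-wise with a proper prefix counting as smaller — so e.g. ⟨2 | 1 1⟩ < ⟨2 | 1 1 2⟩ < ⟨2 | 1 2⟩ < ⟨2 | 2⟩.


7 collections generate NE(X_Σ); each relation:

  {0,5}:  v_{0} + v_{5} = 0  so sig = ⟨2 | 0⟩
  {2,3}:  v_{2} + v_{3} = v_{5}  so sig = ⟨2 | 1⟩
  {0,4}:  v_{0} + v_{4} = v_{1} + v_{3} + v_{6}  so sig = ⟨2 | 1 1 1⟩
  {2,4}:  v_{2} + v_{4} = v_{1} + 2·v_{5} + v_{6}  so sig = ⟨2 | 1 1 2⟩
  {4,7}:  v_{4} + v_{7} = 2·v_{5}  so sig = ⟨2 | 2⟩
  {1,6,7}:  v_{1} + v_{6} + v_{7} = v_{2}  so sig = ⟨3 | 1⟩
  {1,3,5,6}:  v_{1} + v_{3} + v_{5} + v_{6} = v_{4}  so sig = ⟨4 | 1⟩

Signatures (|P|; sorted positive RHS coefficients), sorted:
{ ⟨2 | 0⟩,  ⟨2 | 1⟩,  ⟨2 | 1 1 1⟩,  ⟨2 | 1 1 2⟩,  ⟨2 | 2⟩,  ⟨3 | 1⟩,  ⟨4 | 1⟩ }


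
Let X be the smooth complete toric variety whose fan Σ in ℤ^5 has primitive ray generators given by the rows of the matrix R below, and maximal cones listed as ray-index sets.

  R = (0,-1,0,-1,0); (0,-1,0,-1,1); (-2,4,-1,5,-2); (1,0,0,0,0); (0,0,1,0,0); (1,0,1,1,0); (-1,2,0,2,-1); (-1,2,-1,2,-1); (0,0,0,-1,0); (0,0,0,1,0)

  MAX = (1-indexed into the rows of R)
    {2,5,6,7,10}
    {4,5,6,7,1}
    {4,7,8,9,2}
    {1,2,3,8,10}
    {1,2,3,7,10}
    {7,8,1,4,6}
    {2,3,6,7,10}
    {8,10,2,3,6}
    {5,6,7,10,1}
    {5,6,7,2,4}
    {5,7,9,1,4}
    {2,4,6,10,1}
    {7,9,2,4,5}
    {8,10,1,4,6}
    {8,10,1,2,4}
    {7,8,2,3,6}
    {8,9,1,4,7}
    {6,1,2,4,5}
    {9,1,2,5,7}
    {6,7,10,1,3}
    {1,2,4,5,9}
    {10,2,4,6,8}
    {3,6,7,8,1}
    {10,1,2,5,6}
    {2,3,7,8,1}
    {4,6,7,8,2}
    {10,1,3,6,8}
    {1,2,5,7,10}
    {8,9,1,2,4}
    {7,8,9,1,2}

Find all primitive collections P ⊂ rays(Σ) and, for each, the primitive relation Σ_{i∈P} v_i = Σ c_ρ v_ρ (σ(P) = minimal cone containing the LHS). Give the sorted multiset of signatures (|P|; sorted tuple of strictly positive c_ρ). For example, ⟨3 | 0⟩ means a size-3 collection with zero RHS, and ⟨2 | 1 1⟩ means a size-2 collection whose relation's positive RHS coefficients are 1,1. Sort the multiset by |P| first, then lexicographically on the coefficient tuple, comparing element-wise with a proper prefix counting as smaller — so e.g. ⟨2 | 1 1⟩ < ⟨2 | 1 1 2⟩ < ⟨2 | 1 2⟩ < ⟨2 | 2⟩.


Minimal non-faces — 13 found among 10 rays, 30 max cones:

  {9,10}:  v_{9} + v_{10} = 0 ; sig = ⟨2 | 0⟩
  {5,8}:  v_{5} + v_{8} = v_{7} ; sig = ⟨2 | 1⟩
  {3,9}:  v_{3} + v_{9} = v_{7} + v_{8} ; sig = ⟨2 | 1 1⟩
  {6,9}:  v_{6} + v_{9} = v_{4} + v_{5} ; sig = ⟨2 | 1 1⟩
  {3,4}:  v_{3} + v_{4} = v_{6} + 2·v_{8} ; sig = ⟨2 | 1 2⟩
  {3,5}:  v_{3} + v_{5} = 2·v_{7} + v_{10} ; sig = ⟨2 | 1 2⟩
  {4,5,10}:  v_{4} + v_{5} + v_{10} = v_{6} ; sig = ⟨3 | 1⟩
  {7,8,10}:  v_{7} + v_{8} + v_{10} = v_{3} ; sig = ⟨3 | 1⟩
  {4,7,10}:  v_{4} + v_{7} + v_{10} = v_{6} + v_{8} ; sig = ⟨3 | 1 1⟩
  {1,2,4,7}:  v_{1} + v_{2} + v_{4} + v_{7} = 0 ; sig = ⟨4 | 0⟩
  {1,2,6,8}:  v_{1} + v_{2} + v_{6} + v_{8} = v_{10} ; sig = ⟨4 | 1⟩
  {1,2,6,7}:  v_{1} + v_{2} + v_{6} + v_{7} = v_{5} + v_{10} ; sig = ⟨4 | 1 1⟩
  {1,2,3,6}:  v_{1} + v_{2} + v_{3} + v_{6} = v_{7} + 2·v_{10} ; sig = ⟨4 | 1 2⟩

Sorted signature multiset PRS(X):
{ ⟨2 | 0⟩,  ⟨2 | 1⟩,  ⟨2 | 1 1⟩ ×2,  ⟨2 | 1 2⟩ ×2,  ⟨3 | 1⟩ ×2,  ⟨3 | 1 1⟩,  ⟨4 | 0⟩,  ⟨4 | 1⟩,  ⟨4 | 1 1⟩,  ⟨4 | 1 2⟩ }


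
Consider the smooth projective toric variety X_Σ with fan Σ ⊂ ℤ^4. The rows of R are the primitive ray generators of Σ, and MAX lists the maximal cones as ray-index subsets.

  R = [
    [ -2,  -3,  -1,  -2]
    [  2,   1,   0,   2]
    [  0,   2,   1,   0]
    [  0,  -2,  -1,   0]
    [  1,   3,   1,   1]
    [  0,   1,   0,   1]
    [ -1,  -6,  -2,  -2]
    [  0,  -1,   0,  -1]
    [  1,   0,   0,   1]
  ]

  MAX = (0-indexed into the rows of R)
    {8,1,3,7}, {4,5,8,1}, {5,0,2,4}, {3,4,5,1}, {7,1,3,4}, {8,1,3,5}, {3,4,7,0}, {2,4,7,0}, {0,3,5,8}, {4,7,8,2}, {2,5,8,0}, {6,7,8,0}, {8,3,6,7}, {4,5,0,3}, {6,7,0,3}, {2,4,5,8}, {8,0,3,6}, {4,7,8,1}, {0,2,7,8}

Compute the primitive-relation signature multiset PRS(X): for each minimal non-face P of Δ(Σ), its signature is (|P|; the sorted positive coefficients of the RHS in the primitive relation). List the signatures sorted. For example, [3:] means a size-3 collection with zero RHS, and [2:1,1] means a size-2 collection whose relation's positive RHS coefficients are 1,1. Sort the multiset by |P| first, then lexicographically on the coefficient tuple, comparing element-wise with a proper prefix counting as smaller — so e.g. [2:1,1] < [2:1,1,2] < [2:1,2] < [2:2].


11 minimal non-faces of Δ(Σ) (on 9 rays):

  • {2,3}:  v_{2} + v_{3} = 0  ⟹  sig = [2:]
  • {5,7}:  v_{5} + v_{7} = 0  ⟹  sig = [2:]
  • {0,1}:  v_{0} + v_{1} = v_{3}  ⟹  sig = [2:1]
  • {1,2}:  v_{1} + v_{2} = v_{4} + v_{8}  ⟹  sig = [2:1,1]
  • {4,6}:  v_{4} + v_{6} = v_{3} + v_{7}  ⟹  sig = [2:1,1]
  • {2,6}:  v_{2} + v_{6} = v_{0} + v_{7} + v_{8}  ⟹  sig = [2:1,1,1]
  • {5,6}:  v_{5} + v_{6} = v_{0} + v_{3} + v_{8}  ⟹  sig = [2:1,1,1]
  • {1,6}:  v_{1} + v_{6} = 2·v_{3} + v_{7} + v_{8}  ⟹  sig = [2:1,1,2]
  • {0,4,8}:  v_{0} + v_{4} + v_{8} = 0  ⟹  sig = [3:]
  • {3,4,8}:  v_{3} + v_{4} + v_{8} = v_{1}  ⟹  sig = [3:1]
  • {0,3,7,8}:  v_{0} + v_{3} + v_{7} + v_{8} = v_{6}  ⟹  sig = [4:1]

Hence PRS(X_Σ) =
[[2:], [2:], [2:1], [2:1,1], [2:1,1], [2:1,1,1], [2:1,1,1], [2:1,1,2], [3:], [3:1], [4:1]]


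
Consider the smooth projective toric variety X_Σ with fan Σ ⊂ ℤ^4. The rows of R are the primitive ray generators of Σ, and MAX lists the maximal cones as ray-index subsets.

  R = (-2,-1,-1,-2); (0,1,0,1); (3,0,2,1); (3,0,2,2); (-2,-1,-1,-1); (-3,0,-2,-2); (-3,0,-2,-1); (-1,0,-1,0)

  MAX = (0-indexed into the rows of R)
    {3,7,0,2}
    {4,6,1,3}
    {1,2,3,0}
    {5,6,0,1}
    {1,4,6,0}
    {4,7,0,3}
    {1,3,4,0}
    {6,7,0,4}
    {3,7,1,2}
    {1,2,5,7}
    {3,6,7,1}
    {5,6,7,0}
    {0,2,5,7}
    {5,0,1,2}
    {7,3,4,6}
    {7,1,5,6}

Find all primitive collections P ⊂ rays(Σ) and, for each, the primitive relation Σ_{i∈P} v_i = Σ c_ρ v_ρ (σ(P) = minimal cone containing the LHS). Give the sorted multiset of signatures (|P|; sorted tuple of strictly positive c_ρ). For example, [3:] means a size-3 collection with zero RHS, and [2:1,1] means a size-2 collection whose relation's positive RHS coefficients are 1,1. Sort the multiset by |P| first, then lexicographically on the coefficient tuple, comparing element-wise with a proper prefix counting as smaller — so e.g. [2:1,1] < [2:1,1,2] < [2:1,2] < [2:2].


|primitive collections| = 7. Relations:

  {2,6}:  v_{2} + v_{6} = 0  →  sig = [2:]
  {3,5}:  v_{3} + v_{5} = 0  →  sig = [2:]
  {2,4}:  v_{2} + v_{4} = v_{0} + v_{3}  →  sig = [2:1,1]
  {4,5}:  v_{4} + v_{5} = v_{0} + v_{6}  →  sig = [2:1,1]
  {0,1,7}:  v_{0} + v_{1} + v_{7} = v_{6}  →  sig = [3:1]
  {0,3,6}:  v_{0} + v_{3} + v_{6} = v_{4}  →  sig = [3:1]
  {1,4,7}:  v_{1} + v_{4} + v_{7} = v_{3} + 2·v_{6}  →  sig = [3:1,2]

so the primitive-relation signature multiset is
    |P|=2: 4 collections, coeffs (), (), (1,1), (1,1)
    |P|=3: 3 collections, coeffs (1), (1), (1,2)


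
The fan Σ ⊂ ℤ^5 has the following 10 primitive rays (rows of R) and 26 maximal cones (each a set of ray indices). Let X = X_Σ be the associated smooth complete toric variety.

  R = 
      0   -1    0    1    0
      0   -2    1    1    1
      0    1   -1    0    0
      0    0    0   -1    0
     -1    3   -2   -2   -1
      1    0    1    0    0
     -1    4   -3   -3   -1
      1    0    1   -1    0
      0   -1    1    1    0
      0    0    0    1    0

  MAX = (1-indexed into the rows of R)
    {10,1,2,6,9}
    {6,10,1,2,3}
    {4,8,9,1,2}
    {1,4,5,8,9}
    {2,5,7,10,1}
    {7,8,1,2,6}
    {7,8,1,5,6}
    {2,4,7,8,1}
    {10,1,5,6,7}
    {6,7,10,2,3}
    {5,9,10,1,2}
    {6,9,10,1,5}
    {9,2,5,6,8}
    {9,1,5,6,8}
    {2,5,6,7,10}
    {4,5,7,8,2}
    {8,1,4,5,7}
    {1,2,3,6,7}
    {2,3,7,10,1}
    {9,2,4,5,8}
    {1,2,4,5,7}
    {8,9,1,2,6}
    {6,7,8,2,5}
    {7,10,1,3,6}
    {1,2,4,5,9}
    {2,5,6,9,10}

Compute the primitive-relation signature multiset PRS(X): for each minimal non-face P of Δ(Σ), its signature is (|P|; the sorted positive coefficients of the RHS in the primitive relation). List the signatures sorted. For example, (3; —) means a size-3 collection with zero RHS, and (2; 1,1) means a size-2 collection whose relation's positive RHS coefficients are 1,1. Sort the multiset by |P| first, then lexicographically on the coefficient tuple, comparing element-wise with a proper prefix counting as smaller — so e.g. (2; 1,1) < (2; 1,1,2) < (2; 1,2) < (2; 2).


The 11 primitive collections of Σ (r=10, n=5):

  P={4,10}:  v_{4} + v_{10} = 0  ⟹  sig = (2; —)
  P={3,9}:  v_{3} + v_{9} = v_{10}  ⟹  sig = (2; 1)
  P={4,6}:  v_{4} + v_{6} = v_{8}  ⟹  sig = (2; 1)
  P={7,9}:  v_{7} + v_{9} = v_{5}  ⟹  sig = (2; 1)
  P={8,10}:  v_{8} + v_{10} = v_{6}  ⟹  sig = (2; 1)
  P={3,5}:  v_{3} + v_{5} = v_{7} + v_{10}  ⟹  sig = (2; 1,1)
  P={3,4}:  v_{3} + v_{4} = v_{1} + v_{2} + v_{6} + v_{7}  ⟹  sig = (2; 1,1,1,1)
  P={3,8}:  v_{3} + v_{8} = v_{1} + v_{2} + 2·v_{6} + v_{7}  ⟹  sig = (2; 1,1,1,2)
  P={1,2,5,6}:  v_{1} + v_{2} + v_{5} + v_{6} = 0  ⟹  sig = (4; —)
  P={1,2,5,8}:  v_{1} + v_{2} + v_{5} + v_{8} = v_{4}  ⟹  sig = (4; 1)
  P={1,2,6,7,10}:  v_{1} + v_{2} + v_{6} + v_{7} + v_{10} = v_{3}  ⟹  sig = (5; 1)

so the primitive-relation signature multiset is
    (2; —)
    (2; 1)
    (2; 1)
    (2; 1)
    (2; 1)
    (2; 1,1)
    (2; 1,1,1,1)
    (2; 1,1,1,2)
    (4; —)
    (4; 1)
    (5; 1)


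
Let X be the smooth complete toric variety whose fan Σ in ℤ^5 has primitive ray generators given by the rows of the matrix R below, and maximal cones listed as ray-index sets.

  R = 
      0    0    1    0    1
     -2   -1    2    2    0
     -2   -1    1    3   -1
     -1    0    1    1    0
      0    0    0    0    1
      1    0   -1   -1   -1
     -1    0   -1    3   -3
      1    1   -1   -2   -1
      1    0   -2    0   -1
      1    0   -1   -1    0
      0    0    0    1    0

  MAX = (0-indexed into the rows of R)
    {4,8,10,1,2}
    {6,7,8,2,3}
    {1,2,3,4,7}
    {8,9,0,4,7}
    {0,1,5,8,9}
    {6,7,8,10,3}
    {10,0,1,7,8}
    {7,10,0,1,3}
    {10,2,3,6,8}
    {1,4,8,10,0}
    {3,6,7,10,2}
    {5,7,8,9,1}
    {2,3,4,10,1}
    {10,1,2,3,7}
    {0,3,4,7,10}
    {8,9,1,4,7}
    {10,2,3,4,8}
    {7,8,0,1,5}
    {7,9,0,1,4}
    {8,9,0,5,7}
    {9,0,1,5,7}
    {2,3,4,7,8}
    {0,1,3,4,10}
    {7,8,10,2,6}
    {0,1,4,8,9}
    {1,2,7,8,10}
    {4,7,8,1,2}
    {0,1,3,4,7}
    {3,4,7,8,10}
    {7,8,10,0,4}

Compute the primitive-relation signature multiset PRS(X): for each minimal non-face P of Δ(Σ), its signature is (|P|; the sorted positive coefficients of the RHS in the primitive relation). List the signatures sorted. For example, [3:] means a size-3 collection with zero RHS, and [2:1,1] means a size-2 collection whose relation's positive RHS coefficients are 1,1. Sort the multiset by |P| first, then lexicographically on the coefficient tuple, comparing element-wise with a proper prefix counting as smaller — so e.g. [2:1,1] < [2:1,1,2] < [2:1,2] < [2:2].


Minimal non-faces — 20 found among 11 rays, 30 max cones:

  P = {3,9}:  v_{3} + v_{9} = 0 ; sig = [2:]
  P = {4,5}:  v_{4} + v_{5} = v_{9} ; sig = [2:1]
  P = {0,2}:  v_{0} + v_{2} = v_{1} + v_{10} ; sig = [2:1,1]
  P = {2,9}:  v_{2} + v_{9} = v_{1} + v_{8} ; sig = [2:1,1]
  P = {9,10}:  v_{9} + v_{10} = v_{0} + v_{8} ; sig = [2:1,1]
  P = {3,5}:  v_{3} + v_{5} = v_{0} + v_{1} + v_{7} + v_{8} ; sig = [2:1,1,1,1]
  P = {6,9}:  v_{6} + v_{9} = v_{2} + v_{7} + v_{8} + v_{10} ; sig = [2:1,1,1,1]
  P = {0,6}:  v_{0} + v_{6} = v_{2} + v_{7} + 2·v_{10} ; sig = [2:1,1,2]
  P = {1,6}:  v_{1} + v_{6} = 2·v_{2} + v_{7} + v_{10} ; sig = [2:1,1,2]
  P = {2,5}:  v_{2} + v_{5} = v_{0} + 2·v_{1} + v_{7} + 2·v_{8} ; sig = [2:1,1,2,2]
  P = {5,10}:  v_{5} + v_{10} = 2·v_{0} + v_{1} + v_{7} + 2·v_{8} ; sig = [2:1,1,2,2]
  P = {5,6}:  v_{5} + v_{6} = 2·v_{1} + 2·v_{7} + 2·v_{8} + 2·v_{10} ; sig = [2:2,2,2,2]
  P = {4,6}:  v_{4} + v_{6} = 3·v_{3} + 2·v_{8} ; sig = [2:2,3]
  P = {0,3,8}:  v_{0} + v_{3} + v_{8} = v_{10} ; sig = [3:1]
  P = {1,3,8}:  v_{1} + v_{3} + v_{8} = v_{2} ; sig = [3:1]
  P = {1,4,7,10}:  v_{1} + v_{4} + v_{7} + v_{10} = v_{3} ; sig = [4:1]
  P = {2,4,7,10}:  v_{2} + v_{4} + v_{7} + v_{10} = 2·v_{3} + v_{8} ; sig = [4:1,2]
  P = {0,1,4,7,8}:  v_{0} + v_{1} + v_{4} + v_{7} + v_{8} = 0 ; sig = [5:]
  P = {0,1,7,8,9}:  v_{0} + v_{1} + v_{7} + v_{8} + v_{9} = v_{5} ; sig = [5:1]
  P = {2,3,7,8,10}:  v_{2} + v_{3} + v_{7} + v_{8} + v_{10} = v_{6} ; sig = [5:1]

Sorted signature multiset PRS(X):
    |P|=2: 13 collections, coeffs (), (1), (1,1), (1,1), (1,1), (1,1,1,1), (1,1,1,1), (1,1,2), (1,1,2), (1,1,2,2), (1,1,2,2), (2,2,2,2), (2,3)
    |P|=3: 2 collections, coeffs (1), (1)
    |P|=4: 2 collections, coeffs (1), (1,2)
    |P|=5: 3 collections, coeffs (), (1), (1)


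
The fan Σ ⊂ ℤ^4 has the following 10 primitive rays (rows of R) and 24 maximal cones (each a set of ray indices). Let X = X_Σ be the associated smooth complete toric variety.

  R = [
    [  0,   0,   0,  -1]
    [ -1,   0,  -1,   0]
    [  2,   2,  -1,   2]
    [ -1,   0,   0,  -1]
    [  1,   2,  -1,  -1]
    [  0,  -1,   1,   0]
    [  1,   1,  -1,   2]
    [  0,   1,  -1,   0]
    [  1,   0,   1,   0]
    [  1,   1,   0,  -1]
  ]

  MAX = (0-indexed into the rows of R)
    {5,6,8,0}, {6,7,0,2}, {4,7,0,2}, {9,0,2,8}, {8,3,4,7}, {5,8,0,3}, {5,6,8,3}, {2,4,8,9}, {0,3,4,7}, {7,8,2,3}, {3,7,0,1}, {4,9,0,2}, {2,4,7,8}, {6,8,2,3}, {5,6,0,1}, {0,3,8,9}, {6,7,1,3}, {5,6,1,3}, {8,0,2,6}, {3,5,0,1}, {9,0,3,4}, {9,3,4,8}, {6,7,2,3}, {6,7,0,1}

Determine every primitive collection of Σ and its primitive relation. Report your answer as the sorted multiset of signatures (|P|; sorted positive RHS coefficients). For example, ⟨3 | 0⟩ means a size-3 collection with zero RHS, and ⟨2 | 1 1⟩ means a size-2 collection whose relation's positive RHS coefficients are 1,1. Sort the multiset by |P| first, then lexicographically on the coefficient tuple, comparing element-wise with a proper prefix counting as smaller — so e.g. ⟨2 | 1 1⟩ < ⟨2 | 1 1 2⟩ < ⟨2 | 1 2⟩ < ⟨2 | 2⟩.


Primitive collections (18):

  {1,8}:  v_{1} + v_{8} = 0 — sig = ⟨2 | 0⟩
  {5,7}:  v_{5} + v_{7} = 0 — sig = ⟨2 | 0⟩
  {4,5}:  v_{4} + v_{5} = v_{9} — sig = ⟨2 | 1⟩
  {7,9}:  v_{7} + v_{9} = v_{4} — sig = ⟨2 | 1⟩
  {1,2}:  v_{1} + v_{2} = v_{6} + v_{7} — sig = ⟨2 | 1 1⟩
  {1,9}:  v_{1} + v_{9} = v_{0} + v_{7} — sig = ⟨2 | 1 1⟩
  {2,5}:  v_{2} + v_{5} = v_{6} + v_{8} — sig = ⟨2 | 1 1⟩
  {5,9}:  v_{5} + v_{9} = v_{0} + v_{8} — sig = ⟨2 | 1 1⟩
  {6,9}:  v_{6} + v_{9} = v_{0} + v_{2} — sig = ⟨2 | 1 1⟩
  {4,6}:  v_{4} + v_{6} = v_{0} + v_{2} + v_{7} — sig = ⟨2 | 1 1 1⟩
  {1,4}:  v_{1} + v_{4} = v_{0} + 2·v_{7} — sig = ⟨2 | 1 2⟩
  {0,3,6}:  v_{0} + v_{3} + v_{6} = v_{7} — sig = ⟨3 | 1⟩
  {0,7,8}:  v_{0} + v_{7} + v_{8} = v_{9} — sig = ⟨3 | 1⟩
  {6,7,8}:  v_{6} + v_{7} + v_{8} = v_{2} — sig = ⟨3 | 1⟩
  {0,2,3}:  v_{0} + v_{2} + v_{3} = 2·v_{7} + v_{8} — sig = ⟨3 | 1 2⟩
  {0,4,8}:  v_{0} + v_{4} + v_{8} = 2·v_{9} — sig = ⟨3 | 2⟩
  {2,3,9}:  v_{2} + v_{3} + v_{9} = 3·v_{7} + 2·v_{8} — sig = ⟨3 | 2 3⟩
  {2,3,4}:  v_{2} + v_{3} + v_{4} = 4·v_{7} + 2·v_{8} — sig = ⟨3 | 2 4⟩

Sorted signature multiset PRS(X):
[⟨2 | 0⟩, ⟨2 | 0⟩, ⟨2 | 1⟩, ⟨2 | 1⟩, ⟨2 | 1 1⟩, ⟨2 | 1 1⟩, ⟨2 | 1 1⟩, ⟨2 | 1 1⟩, ⟨2 | 1 1⟩, ⟨2 | 1 1 1⟩, ⟨2 | 1 2⟩, ⟨3 | 1⟩, ⟨3 | 1⟩, ⟨3 | 1⟩, ⟨3 | 1 2⟩, ⟨3 | 2⟩, ⟨3 | 2 3⟩, ⟨3 | 2 4⟩]


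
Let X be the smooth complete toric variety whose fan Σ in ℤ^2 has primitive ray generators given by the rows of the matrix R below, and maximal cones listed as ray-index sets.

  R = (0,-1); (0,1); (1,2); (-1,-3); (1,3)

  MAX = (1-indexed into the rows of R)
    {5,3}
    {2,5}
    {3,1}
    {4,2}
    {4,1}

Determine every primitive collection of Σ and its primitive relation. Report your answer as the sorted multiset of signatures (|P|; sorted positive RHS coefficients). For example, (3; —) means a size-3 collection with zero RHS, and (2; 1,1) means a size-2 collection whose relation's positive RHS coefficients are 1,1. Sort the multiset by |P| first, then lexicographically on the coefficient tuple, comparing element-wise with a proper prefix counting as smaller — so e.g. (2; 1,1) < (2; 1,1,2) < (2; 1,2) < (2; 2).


Minimal non-faces — 5 found among 5 rays, 5 max cones:

  • {1,2}:  v_{1} + v_{2} = 0  so sig = (2; —)
  • {4,5}:  v_{4} + v_{5} = 0  so sig = (2; —)
  • {1,5}:  v_{1} + v_{5} = v_{3}  so sig = (2; 1)
  • {2,3}:  v_{2} + v_{3} = v_{5}  so sig = (2; 1)
  • {3,4}:  v_{3} + v_{4} = v_{1}  so sig = (2; 1)

so the primitive-relation signature multiset is
    (2; —)
    (2; —)
    (2; 1)
    (2; 1)
    (2; 1)


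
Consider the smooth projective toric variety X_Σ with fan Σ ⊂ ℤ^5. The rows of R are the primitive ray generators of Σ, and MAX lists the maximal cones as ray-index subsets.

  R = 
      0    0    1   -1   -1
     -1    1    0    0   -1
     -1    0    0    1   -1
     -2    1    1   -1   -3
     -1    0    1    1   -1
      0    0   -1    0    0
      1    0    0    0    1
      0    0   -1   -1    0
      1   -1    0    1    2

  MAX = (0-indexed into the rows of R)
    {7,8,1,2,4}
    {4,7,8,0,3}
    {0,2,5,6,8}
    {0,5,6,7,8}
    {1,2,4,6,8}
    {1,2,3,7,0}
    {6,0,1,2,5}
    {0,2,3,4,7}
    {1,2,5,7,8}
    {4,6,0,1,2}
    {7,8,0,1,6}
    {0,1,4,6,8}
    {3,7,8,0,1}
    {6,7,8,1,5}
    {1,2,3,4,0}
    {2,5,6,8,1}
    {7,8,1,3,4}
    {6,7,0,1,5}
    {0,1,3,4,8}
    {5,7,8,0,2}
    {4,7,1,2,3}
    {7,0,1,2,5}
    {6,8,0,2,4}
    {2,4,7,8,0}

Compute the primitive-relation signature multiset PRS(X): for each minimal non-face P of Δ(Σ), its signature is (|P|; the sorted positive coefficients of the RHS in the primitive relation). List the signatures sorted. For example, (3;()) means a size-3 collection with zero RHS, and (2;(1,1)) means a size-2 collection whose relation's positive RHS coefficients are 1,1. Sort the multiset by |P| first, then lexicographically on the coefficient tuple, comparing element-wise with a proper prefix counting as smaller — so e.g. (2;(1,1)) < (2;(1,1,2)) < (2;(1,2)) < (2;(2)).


9 minimal non-faces of Δ(Σ) (on 9 rays):

  P={4,5}:  v_{4} + v_{5} = v_{2}  ⇒ sig = (2;(1))
  P={3,6}:  v_{3} + v_{6} = v_{0} + v_{1}  ⇒ sig = (2;(1,1))
  P={3,5}:  v_{3} + v_{5} = v_{0} + v_{1} + v_{2} + v_{7}  ⇒ sig = (2;(1,1,1,1))
  P={4,6,7}:  v_{4} + v_{6} + v_{7} = 0  ⇒ sig = (3;())
  P={2,6,7}:  v_{2} + v_{6} + v_{7} = v_{5}  ⇒ sig = (3;(1))
  P={2,3,8}:  v_{2} + v_{3} + v_{8} = 2·v_{4} + v_{7}  ⇒ sig = (3;(1,2))
  P={0,1,5,8}:  v_{0} + v_{1} + v_{5} + v_{8} = 0  ⇒ sig = (4;())
  P={0,1,2,8}:  v_{0} + v_{1} + v_{2} + v_{8} = v_{4}  ⇒ sig = (4;(1))
  P={0,1,4,7}:  v_{0} + v_{1} + v_{4} + v_{7} = v_{3}  ⇒ sig = (4;(1))

Hence PRS(X_Σ) =
    (2;(1))
    (2;(1,1))
    (2;(1,1,1,1))
    (3;())
    (3;(1))
    (3;(1,2))
    (4;())
    (4;(1))
    (4;(1))


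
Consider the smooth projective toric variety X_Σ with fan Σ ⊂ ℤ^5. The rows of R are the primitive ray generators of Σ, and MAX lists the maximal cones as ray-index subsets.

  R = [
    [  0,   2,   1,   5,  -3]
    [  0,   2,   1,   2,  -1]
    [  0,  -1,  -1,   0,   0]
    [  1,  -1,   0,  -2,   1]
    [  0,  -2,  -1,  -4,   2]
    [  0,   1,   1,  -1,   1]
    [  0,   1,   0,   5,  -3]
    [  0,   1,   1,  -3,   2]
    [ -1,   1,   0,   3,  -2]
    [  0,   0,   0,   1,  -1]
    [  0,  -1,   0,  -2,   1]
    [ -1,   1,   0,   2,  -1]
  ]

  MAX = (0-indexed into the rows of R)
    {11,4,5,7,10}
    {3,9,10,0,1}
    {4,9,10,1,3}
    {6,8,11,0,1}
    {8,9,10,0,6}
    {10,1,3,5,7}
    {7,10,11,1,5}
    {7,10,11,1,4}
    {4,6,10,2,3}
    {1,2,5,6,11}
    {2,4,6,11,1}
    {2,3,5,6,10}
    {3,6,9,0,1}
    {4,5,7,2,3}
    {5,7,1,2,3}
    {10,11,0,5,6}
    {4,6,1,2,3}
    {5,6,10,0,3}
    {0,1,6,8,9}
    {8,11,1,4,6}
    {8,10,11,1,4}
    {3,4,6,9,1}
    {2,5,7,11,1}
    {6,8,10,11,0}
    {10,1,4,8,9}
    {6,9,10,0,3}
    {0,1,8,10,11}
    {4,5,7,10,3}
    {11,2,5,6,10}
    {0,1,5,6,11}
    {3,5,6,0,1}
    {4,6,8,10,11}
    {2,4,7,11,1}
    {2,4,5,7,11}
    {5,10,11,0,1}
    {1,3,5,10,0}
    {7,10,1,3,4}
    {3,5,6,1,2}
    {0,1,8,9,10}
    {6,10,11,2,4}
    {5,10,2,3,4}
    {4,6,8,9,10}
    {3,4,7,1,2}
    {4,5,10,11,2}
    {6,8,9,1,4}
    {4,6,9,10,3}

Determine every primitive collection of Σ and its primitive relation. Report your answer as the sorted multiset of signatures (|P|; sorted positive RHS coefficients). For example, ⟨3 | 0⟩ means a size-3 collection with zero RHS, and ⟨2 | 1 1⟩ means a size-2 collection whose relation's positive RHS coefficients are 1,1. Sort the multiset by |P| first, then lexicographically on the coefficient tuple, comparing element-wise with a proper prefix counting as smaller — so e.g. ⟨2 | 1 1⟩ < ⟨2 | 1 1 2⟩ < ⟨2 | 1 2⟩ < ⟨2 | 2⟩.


Σ has 18 primitive collections:

  • {3,11}:  v_{3} + v_{11} = 0  →  sig = ⟨2 | 0⟩
  • {0,2}:  v_{0} + v_{2} = v_{6}  →  sig = ⟨2 | 1⟩
  • {0,4}:  v_{0} + v_{4} = v_{9}  →  sig = ⟨2 | 1⟩
  • {3,8}:  v_{3} + v_{8} = v_{9}  →  sig = ⟨2 | 1⟩
  • {6,7}:  v_{6} + v_{7} = v_{1}  →  sig = ⟨2 | 1⟩
  • {9,11}:  v_{9} + v_{11} = v_{8}  →  sig = ⟨2 | 1⟩
  • {2,9}:  v_{2} + v_{9} = v_{4} + v_{6}  →  sig = ⟨2 | 1 1⟩
  • {5,9}:  v_{5} + v_{9} = v_{1} + v_{10}  →  sig = ⟨2 | 1 1⟩
  • {2,8}:  v_{2} + v_{8} = v_{4} + v_{6} + v_{11}  →  sig = ⟨2 | 1 1 1⟩
  • {5,8}:  v_{5} + v_{8} = v_{1} + v_{10} + v_{11}  →  sig = ⟨2 | 1 1 1⟩
  • {7,8}:  v_{7} + v_{8} = 2·v_{1} + v_{4} + v_{10} + v_{11}  →  sig = ⟨2 | 1 1 1 2⟩
  • {7,9}:  v_{7} + v_{9} = 2·v_{1} + v_{4} + v_{10}  →  sig = ⟨2 | 1 1 2⟩
  • {0,7}:  v_{0} + v_{7} = 2·v_{1} + v_{10}  →  sig = ⟨2 | 1 2⟩
  • {1,2,10}:  v_{1} + v_{2} + v_{10} = 0  →  sig = ⟨3 | 0⟩
  • {4,5,6}:  v_{4} + v_{5} + v_{6} = 0  →  sig = ⟨3 | 0⟩
  • {1,4,5}:  v_{1} + v_{4} + v_{5} = v_{7}  →  sig = ⟨3 | 1⟩
  • {1,6,10}:  v_{1} + v_{6} + v_{10} = v_{0}  →  sig = ⟨3 | 1⟩
  • {2,7,10}:  v_{2} + v_{7} + v_{10} = v_{4} + v_{5}  →  sig = ⟨3 | 1 1⟩

so the primitive-relation signature multiset is
[⟨2 | 0⟩, ⟨2 | 1⟩, ⟨2 | 1⟩, ⟨2 | 1⟩, ⟨2 | 1⟩, ⟨2 | 1⟩, ⟨2 | 1 1⟩, ⟨2 | 1 1⟩, ⟨2 | 1 1 1⟩, ⟨2 | 1 1 1⟩, ⟨2 | 1 1 1 2⟩, ⟨2 | 1 1 2⟩, ⟨2 | 1 2⟩, ⟨3 | 0⟩, ⟨3 | 0⟩, ⟨3 | 1⟩, ⟨3 | 1⟩, ⟨3 | 1 1⟩]
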